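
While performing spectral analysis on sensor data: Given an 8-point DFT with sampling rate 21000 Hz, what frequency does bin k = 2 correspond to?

The frequency of DFT bin k is: f_k = k * f_s / N
f_2 = 2 * 21000 / 8 = 5250 Hz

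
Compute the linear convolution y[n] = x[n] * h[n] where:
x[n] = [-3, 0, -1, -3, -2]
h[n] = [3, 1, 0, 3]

y[n] = sum_k x[k]*h[n-k]. Output length = len(x) + len(h) - 1 = 5 + 4 - 1 = 8.
y[0] = -3*3 = -9
y[1] = 0*3 + -3*1 = -3
y[2] = -1*3 + 0*1 + -3*0 = -3
y[3] = -3*3 + -1*1 + 0*0 + -3*3 = -19
y[4] = -2*3 + -3*1 + -1*0 + 0*3 = -9
y[5] = -2*1 + -3*0 + -1*3 = -5
y[6] = -2*0 + -3*3 = -9
y[7] = -2*3 = -6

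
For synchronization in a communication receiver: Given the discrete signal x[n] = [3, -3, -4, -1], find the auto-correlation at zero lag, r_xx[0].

The auto-correlation at zero lag r_xx[0] equals the signal energy.
r_xx[0] = sum of x[n]^2 = 3^2 + (-3)^2 + (-4)^2 + (-1)^2
= 9 + 9 + 16 + 1 = 35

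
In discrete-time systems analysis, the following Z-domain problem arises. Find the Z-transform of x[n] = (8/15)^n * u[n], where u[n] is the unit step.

The Z-transform of a^n * u[n] is z/(z-a) for |z| > |a|.
Here a = 8/15, so X(z) = z/(z - (8/15)) = 15z/(15z - 8)
ROC: |z| > 8/15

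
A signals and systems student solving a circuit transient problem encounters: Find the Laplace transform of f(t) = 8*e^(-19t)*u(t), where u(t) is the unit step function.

Standard Laplace transform pair:
e^(-at)*u(t) <-> 1/(s+a)
With a = 19: L{8*e^(-19t)*u(t)} = 8/(s+19), ROC: Re(s) > -19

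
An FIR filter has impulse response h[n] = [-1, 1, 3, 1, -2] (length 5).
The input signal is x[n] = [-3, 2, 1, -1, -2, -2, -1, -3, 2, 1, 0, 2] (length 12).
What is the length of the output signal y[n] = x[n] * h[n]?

For linear convolution, the output length is:
len(y) = len(x) + len(h) - 1 = 12 + 5 - 1 = 16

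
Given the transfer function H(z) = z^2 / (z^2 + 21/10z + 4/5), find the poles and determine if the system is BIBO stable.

Poles are roots of the denominator: z^2 + 21/10z + 4/5 = 0.
Quadratic formula: z = [-(21/10) +/- sqrt((21/10)^2 - 4*(4/5))] / 2
Discriminant = 441/100 - 16/5 = 121/100; sqrt = 11/10.
z = (-21/10 +/- 11/10) / 2 => z = -1/2 or z = -8/5.
|p1| = 8/5, |p2| = 1/2.
For BIBO stability, all poles must lie inside the unit circle (|p| < 1).
System is UNSTABLE since at least one |p| >= 1.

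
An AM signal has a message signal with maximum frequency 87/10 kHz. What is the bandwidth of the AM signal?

In AM (double-sideband), the bandwidth is twice the message frequency.
BW = 2 * f_m = 2 * 87/10 kHz = 87/5 kHz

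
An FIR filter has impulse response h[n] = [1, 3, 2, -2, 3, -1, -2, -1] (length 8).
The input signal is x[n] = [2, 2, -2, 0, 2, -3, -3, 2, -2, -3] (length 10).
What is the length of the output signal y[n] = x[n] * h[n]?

For linear convolution, the output length is:
len(y) = len(x) + len(h) - 1 = 10 + 8 - 1 = 17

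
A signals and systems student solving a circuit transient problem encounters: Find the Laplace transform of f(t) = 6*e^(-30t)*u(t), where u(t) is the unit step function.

Standard Laplace transform pair:
e^(-at)*u(t) <-> 1/(s+a)
With a = 30: L{6*e^(-30t)*u(t)} = 6/(s+30), ROC: Re(s) > -30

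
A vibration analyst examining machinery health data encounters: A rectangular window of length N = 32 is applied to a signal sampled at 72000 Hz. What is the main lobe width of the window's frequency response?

For a rectangular window of length N,
the main lobe width in frequency is 2*f_s/N.
= 2*72000/32 = 4500 Hz
This determines the minimum frequency separation for resolving two sinusoids.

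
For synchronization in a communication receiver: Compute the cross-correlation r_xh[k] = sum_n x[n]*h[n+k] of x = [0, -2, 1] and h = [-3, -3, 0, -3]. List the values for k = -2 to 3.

Both sequences indexed from 0 and zero outside their support.
Lags with overlap: k = -2 to 3.
  r_xh[-2] = x[2]*h[0] = -3
  r_xh[-1] = x[1]*h[0] + x[2]*h[1] = 3
  r_xh[0] = x[0]*h[0] + x[1]*h[1] + x[2]*h[2] = 6
  r_xh[1] = x[0]*h[1] + x[1]*h[2] + x[2]*h[3] = -3
  r_xh[2] = x[0]*h[2] + x[1]*h[3] = 6
  r_xh[3] = x[0]*h[3] = 0
r_xh = [-3, 3, 6, -3, 6, 0] (for k = -2, ..., 3)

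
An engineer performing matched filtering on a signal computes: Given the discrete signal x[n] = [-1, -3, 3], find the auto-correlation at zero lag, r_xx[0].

The auto-correlation at zero lag r_xx[0] equals the signal energy.
r_xx[0] = sum of x[n]^2 = (-1)^2 + (-3)^2 + 3^2
= 1 + 9 + 9 = 19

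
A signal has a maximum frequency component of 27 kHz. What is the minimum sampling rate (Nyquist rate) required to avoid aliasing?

By the Nyquist-Shannon sampling theorem,
the minimum sampling rate (Nyquist rate) must be at least 2 * f_max.
Nyquist rate = 2 * 27 kHz = 54 kHz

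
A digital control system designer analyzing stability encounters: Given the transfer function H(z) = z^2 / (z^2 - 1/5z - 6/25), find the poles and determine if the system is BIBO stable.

Poles are roots of the denominator: z^2 - 1/5z - 6/25 = 0.
Quadratic formula: z = [-(-1/5) +/- sqrt((-1/5)^2 - 4*(-6/25))] / 2
Discriminant = 1/25 + 24/25 = 1; sqrt = 1.
z = (1/5 +/- 1) / 2 => z = 3/5 or z = -2/5.
|p1| = 3/5, |p2| = 2/5.
For BIBO stability, all poles must lie inside the unit circle (|p| < 1).
System is STABLE since both |p| < 1.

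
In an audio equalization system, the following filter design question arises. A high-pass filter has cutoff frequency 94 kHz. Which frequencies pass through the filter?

A high-pass filter passes all frequencies above the cutoff frequency 94 kHz and attenuates lower frequencies.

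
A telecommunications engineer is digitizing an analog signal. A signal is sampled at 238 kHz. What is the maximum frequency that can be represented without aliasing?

The maximum frequency that can be represented without aliasing
is the Nyquist frequency: f_max = f_s / 2 = 238 kHz / 2 = 119 kHz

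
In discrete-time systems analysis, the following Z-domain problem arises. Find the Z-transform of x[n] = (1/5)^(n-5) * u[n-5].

Time-shifting property: if X(z) = Z{x[n]}, then Z{x[n-d]} = z^(-d) * X(z)
X(z) = z/(z - 1/5) for x[n] = (1/5)^n * u[n]
Z{x[n-5]} = z^(-5) * z/(z - 1/5) = z^(-4)/(z - 1/5)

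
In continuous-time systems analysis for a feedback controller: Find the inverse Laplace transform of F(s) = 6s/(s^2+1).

Standard pair: s/(s^2+w^2) <-> cos(wt)*u(t)
With k=6, w=1: f(t) = 6*cos(t)*u(t)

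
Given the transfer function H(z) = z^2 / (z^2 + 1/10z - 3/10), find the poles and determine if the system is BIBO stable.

Poles are roots of the denominator: z^2 + 1/10z - 3/10 = 0.
Quadratic formula: z = [-(1/10) +/- sqrt((1/10)^2 - 4*(-3/10))] / 2
Discriminant = 1/100 + 6/5 = 121/100; sqrt = 11/10.
z = (-1/10 +/- 11/10) / 2 => z = 1/2 or z = -3/5.
|p1| = 1/2, |p2| = 3/5.
For BIBO stability, all poles must lie inside the unit circle (|p| < 1).
System is STABLE since both |p| < 1.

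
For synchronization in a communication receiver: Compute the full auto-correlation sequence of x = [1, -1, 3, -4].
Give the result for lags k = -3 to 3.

r_xx[k] = sum_m x[m]*x[m+k], indexed from 0, for k = -3 to 3:
  r_xx[-3] = x[3]*x[0] = -4
  r_xx[-2] = x[2]*x[0] + x[3]*x[1] = 7
  r_xx[-1] = x[1]*x[0] + x[2]*x[1] + x[3]*x[2] = -16
  r_xx[0] = x[0]*x[0] + x[1]*x[1] + x[2]*x[2] + x[3]*x[3] = 27
  r_xx[1] = x[0]*x[1] + x[1]*x[2] + x[2]*x[3] = -16
  r_xx[2] = x[0]*x[2] + x[1]*x[3] = 7
  r_xx[3] = x[0]*x[3] = -4
r_xx = [-4, 7, -16, 27, -16, 7, -4]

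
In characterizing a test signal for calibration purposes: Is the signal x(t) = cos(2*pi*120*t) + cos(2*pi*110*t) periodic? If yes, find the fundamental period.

f1 = 120 Hz, f2 = 110 Hz
Period T1 = 1/120, T2 = 1/110
Ratio T1/T2 = 110/120, which is rational.
The signal is periodic with fundamental period T = 1/GCD(120,110) = 1/10 s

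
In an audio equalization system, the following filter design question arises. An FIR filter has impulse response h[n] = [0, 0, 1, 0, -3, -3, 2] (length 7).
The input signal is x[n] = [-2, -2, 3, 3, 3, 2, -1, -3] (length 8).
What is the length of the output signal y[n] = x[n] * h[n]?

For linear convolution, the output length is:
len(y) = len(x) + len(h) - 1 = 8 + 7 - 1 = 14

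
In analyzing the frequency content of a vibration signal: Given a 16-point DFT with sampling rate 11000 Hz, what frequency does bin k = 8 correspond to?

The frequency of DFT bin k is: f_k = k * f_s / N
f_8 = 8 * 11000 / 16 = 5500 Hz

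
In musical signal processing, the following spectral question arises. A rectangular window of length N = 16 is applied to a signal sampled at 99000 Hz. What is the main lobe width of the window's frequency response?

For a rectangular window of length N,
the main lobe width in frequency is 2*f_s/N.
= 2*99000/16 = 12375 Hz
This determines the minimum frequency separation for resolving two sinusoids.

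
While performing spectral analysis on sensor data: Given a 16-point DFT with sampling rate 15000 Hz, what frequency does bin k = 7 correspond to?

The frequency of DFT bin k is: f_k = k * f_s / N
f_7 = 7 * 15000 / 16 = 13125/2 Hz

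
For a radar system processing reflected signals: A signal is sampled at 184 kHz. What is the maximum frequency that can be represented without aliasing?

The maximum frequency that can be represented without aliasing
is the Nyquist frequency: f_max = f_s / 2 = 184 kHz / 2 = 92 kHz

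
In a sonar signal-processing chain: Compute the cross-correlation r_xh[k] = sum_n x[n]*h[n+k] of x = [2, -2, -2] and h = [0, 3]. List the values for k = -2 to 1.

Both sequences indexed from 0 and zero outside their support.
Lags with overlap: k = -2 to 1.
  r_xh[-2] = x[2]*h[0] = 0
  r_xh[-1] = x[1]*h[0] + x[2]*h[1] = -6
  r_xh[0] = x[0]*h[0] + x[1]*h[1] = -6
  r_xh[1] = x[0]*h[1] = 6
r_xh = [0, -6, -6, 6] (for k = -2, ..., 1)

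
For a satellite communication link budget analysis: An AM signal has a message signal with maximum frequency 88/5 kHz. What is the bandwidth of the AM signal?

In AM (double-sideband), the bandwidth is twice the message frequency.
BW = 2 * f_m = 2 * 88/5 kHz = 176/5 kHz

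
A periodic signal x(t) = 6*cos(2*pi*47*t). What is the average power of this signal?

Average power of A*cos(wt) is A^2/2.
P = 6^2 / 2 = 36/2 = 18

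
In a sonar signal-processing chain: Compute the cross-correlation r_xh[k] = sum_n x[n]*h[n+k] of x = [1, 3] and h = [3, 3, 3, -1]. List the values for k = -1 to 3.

Both sequences indexed from 0 and zero outside their support.
Lags with overlap: k = -1 to 3.
  r_xh[-1] = x[1]*h[0] = 9
  r_xh[0] = x[0]*h[0] + x[1]*h[1] = 12
  r_xh[1] = x[0]*h[1] + x[1]*h[2] = 12
  r_xh[2] = x[0]*h[2] + x[1]*h[3] = 0
  r_xh[3] = x[0]*h[3] = -1
r_xh = [9, 12, 12, 0, -1] (for k = -1, ..., 3)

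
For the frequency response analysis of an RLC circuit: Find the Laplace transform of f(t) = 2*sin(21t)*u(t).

Standard pair: sin(wt)*u(t) <-> w/(s^2+w^2)
With w = 21: L{2*sin(21t)*u(t)} = 42/(s^2+441)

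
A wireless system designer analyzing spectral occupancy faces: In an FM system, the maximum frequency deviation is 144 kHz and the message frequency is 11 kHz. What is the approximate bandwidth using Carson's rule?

Carson's rule: BW = 2*(delta_f + f_m)
= 2*(144 + 11) kHz = 310 kHz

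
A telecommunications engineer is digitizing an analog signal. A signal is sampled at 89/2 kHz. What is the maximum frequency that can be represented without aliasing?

The maximum frequency that can be represented without aliasing
is the Nyquist frequency: f_max = f_s / 2 = 89/2 kHz / 2 = 89/4 kHz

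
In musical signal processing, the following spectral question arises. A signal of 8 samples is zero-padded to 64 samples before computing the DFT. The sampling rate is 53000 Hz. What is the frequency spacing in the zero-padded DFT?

Original DFT: N = 8, resolution = f_s/N = 53000/8 = 6625 Hz
Zero-padded DFT: N = 64, resolution = f_s/N = 53000/64 = 6625/8 Hz
Zero-padding interpolates the spectrum (finer frequency grid)
but does NOT improve the true spectral resolution (ability to resolve close frequencies).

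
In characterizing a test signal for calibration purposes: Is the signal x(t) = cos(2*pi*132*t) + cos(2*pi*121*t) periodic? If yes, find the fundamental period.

f1 = 132 Hz, f2 = 121 Hz
Period T1 = 1/132, T2 = 1/121
Ratio T1/T2 = 121/132, which is rational.
The signal is periodic with fundamental period T = 1/GCD(132,121) = 1/11 s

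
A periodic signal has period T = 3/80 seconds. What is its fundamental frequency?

The fundamental frequency is the reciprocal of the period.
f = 1/T = 1/(3/80) = 80/3 Hz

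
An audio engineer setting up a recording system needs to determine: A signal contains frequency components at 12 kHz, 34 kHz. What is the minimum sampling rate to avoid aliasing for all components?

The highest frequency component is f_max = 34 kHz.
Nyquist rate = 2 * f_max = 2 * 34 kHz = 68 kHz.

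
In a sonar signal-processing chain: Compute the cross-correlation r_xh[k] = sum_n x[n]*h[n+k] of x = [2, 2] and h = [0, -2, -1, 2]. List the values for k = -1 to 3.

Both sequences indexed from 0 and zero outside their support.
Lags with overlap: k = -1 to 3.
  r_xh[-1] = x[1]*h[0] = 0
  r_xh[0] = x[0]*h[0] + x[1]*h[1] = -4
  r_xh[1] = x[0]*h[1] + x[1]*h[2] = -6
  r_xh[2] = x[0]*h[2] + x[1]*h[3] = 2
  r_xh[3] = x[0]*h[3] = 4
r_xh = [0, -4, -6, 2, 4] (for k = -1, ..., 3)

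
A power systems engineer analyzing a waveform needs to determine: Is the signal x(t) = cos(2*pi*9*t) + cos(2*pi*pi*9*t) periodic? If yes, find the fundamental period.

f1 = 9 Hz, f2 = 9*pi Hz
Ratio f2/f1 = pi, which is irrational.
Since the frequency ratio is irrational, no common period exists.
The signal is not periodic.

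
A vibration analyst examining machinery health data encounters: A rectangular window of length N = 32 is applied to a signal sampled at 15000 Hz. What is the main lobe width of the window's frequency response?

For a rectangular window of length N,
the main lobe width in frequency is 2*f_s/N.
= 2*15000/32 = 1875/2 Hz
This determines the minimum frequency separation for resolving two sinusoids.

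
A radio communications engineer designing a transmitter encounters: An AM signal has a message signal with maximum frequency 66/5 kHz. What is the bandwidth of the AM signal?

In AM (double-sideband), the bandwidth is twice the message frequency.
BW = 2 * f_m = 2 * 66/5 kHz = 132/5 kHz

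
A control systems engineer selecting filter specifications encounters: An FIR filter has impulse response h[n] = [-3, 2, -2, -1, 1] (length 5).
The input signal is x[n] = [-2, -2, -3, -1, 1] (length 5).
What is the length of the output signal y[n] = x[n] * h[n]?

For linear convolution, the output length is:
len(y) = len(x) + len(h) - 1 = 5 + 5 - 1 = 9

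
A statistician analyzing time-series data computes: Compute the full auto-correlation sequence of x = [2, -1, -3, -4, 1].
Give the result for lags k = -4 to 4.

r_xx[k] = sum_m x[m]*x[m+k], indexed from 0, for k = -4 to 4:
  r_xx[-4] = x[4]*x[0] = 2
  r_xx[-3] = x[3]*x[0] + x[4]*x[1] = -9
  r_xx[-2] = x[2]*x[0] + x[3]*x[1] + x[4]*x[2] = -5
  r_xx[-1] = x[1]*x[0] + x[2]*x[1] + x[3]*x[2] + x[4]*x[3] = 9
  r_xx[0] = x[0]*x[0] + x[1]*x[1] + x[2]*x[2] + x[3]*x[3] + x[4]*x[4] = 31
  r_xx[1] = x[0]*x[1] + x[1]*x[2] + x[2]*x[3] + x[3]*x[4] = 9
  r_xx[2] = x[0]*x[2] + x[1]*x[3] + x[2]*x[4] = -5
  r_xx[3] = x[0]*x[3] + x[1]*x[4] = -9
  r_xx[4] = x[0]*x[4] = 2
r_xx = [2, -9, -5, 9, 31, 9, -5, -9, 2]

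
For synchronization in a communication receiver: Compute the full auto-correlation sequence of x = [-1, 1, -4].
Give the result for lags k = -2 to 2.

r_xx[k] = sum_m x[m]*x[m+k], indexed from 0, for k = -2 to 2:
  r_xx[-2] = x[2]*x[0] = 4
  r_xx[-1] = x[1]*x[0] + x[2]*x[1] = -5
  r_xx[0] = x[0]*x[0] + x[1]*x[1] + x[2]*x[2] = 18
  r_xx[1] = x[0]*x[1] + x[1]*x[2] = -5
  r_xx[2] = x[0]*x[2] = 4
r_xx = [4, -5, 18, -5, 4]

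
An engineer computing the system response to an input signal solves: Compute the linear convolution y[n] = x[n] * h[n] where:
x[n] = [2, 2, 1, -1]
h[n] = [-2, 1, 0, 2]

y[n] = sum_k x[k]*h[n-k]. Output length = len(x) + len(h) - 1 = 4 + 4 - 1 = 7.
y[0] = 2*-2 = -4
y[1] = 2*-2 + 2*1 = -2
y[2] = 1*-2 + 2*1 + 2*0 = 0
y[3] = -1*-2 + 1*1 + 2*0 + 2*2 = 7
y[4] = -1*1 + 1*0 + 2*2 = 3
y[5] = -1*0 + 1*2 = 2
y[6] = -1*2 = -2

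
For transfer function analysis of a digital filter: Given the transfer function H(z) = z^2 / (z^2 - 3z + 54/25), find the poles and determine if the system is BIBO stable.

Poles are roots of the denominator: z^2 - 3z + 54/25 = 0.
Quadratic formula: z = [-(-3) +/- sqrt((-3)^2 - 4*(54/25))] / 2
Discriminant = 9 - 216/25 = 9/25; sqrt = 3/5.
z = (3 +/- 3/5) / 2 => z = 9/5 or z = 6/5.
|p1| = 6/5, |p2| = 9/5.
For BIBO stability, all poles must lie inside the unit circle (|p| < 1).
System is UNSTABLE since at least one |p| >= 1.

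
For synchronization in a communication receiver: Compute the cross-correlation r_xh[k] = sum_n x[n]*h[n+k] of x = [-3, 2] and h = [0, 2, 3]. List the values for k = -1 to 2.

Both sequences indexed from 0 and zero outside their support.
Lags with overlap: k = -1 to 2.
  r_xh[-1] = x[1]*h[0] = 0
  r_xh[0] = x[0]*h[0] + x[1]*h[1] = 4
  r_xh[1] = x[0]*h[1] + x[1]*h[2] = 0
  r_xh[2] = x[0]*h[2] = -9
r_xh = [0, 4, 0, -9] (for k = -1, ..., 2)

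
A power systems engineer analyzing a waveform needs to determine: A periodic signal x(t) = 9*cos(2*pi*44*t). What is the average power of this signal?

Average power of A*cos(wt) is A^2/2.
P = 9^2 / 2 = 81/2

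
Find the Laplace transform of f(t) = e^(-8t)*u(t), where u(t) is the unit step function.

Standard Laplace transform pair:
e^(-at)*u(t) <-> 1/(s+a)
With a = 8: L{e^(-8t)*u(t)} = 1/(s+8), ROC: Re(s) > -8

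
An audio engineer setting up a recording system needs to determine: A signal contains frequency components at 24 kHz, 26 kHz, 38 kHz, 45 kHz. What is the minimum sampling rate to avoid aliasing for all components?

The highest frequency component is f_max = 45 kHz.
Nyquist rate = 2 * f_max = 2 * 45 kHz = 90 kHz.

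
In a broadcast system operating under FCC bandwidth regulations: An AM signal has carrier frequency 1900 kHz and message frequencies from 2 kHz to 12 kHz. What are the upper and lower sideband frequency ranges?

Upper sideband (USB) = fc + [fm_low, fm_high] = 1900 + [2, 12] = [1902, 1912] kHz
Lower sideband (LSB) = fc - [fm_high, fm_low] = 1900 - [12, 2] = [1888, 1898] kHz
Total occupied spectrum: 1888 kHz to 1912 kHz (plus carrier at 1900 kHz)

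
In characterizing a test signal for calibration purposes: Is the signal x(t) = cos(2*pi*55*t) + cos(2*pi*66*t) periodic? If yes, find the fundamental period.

f1 = 55 Hz, f2 = 66 Hz
Period T1 = 1/55, T2 = 1/66
Ratio T1/T2 = 66/55, which is rational.
The signal is periodic with fundamental period T = 1/GCD(55,66) = 1/11 s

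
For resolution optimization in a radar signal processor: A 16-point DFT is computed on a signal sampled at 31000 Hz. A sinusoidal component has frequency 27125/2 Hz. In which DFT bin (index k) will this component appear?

DFT frequency resolution = f_s/N = 31000/16 = 3875/2 Hz
Bin index k = f_signal / resolution = 27125/2 / 3875/2 = 7
The signal frequency 27125/2 Hz falls in DFT bin k = 7.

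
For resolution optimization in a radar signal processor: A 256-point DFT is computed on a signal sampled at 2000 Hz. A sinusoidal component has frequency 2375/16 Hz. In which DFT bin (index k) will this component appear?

DFT frequency resolution = f_s/N = 2000/256 = 125/16 Hz
Bin index k = f_signal / resolution = 2375/16 / 125/16 = 19
The signal frequency 2375/16 Hz falls in DFT bin k = 19.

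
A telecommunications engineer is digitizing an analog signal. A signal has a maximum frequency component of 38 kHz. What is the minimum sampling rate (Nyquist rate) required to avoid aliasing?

By the Nyquist-Shannon sampling theorem,
the minimum sampling rate (Nyquist rate) must be at least 2 * f_max.
Nyquist rate = 2 * 38 kHz = 76 kHz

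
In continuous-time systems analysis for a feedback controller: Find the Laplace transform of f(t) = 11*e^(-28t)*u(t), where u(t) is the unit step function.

Standard Laplace transform pair:
e^(-at)*u(t) <-> 1/(s+a)
With a = 28: L{11*e^(-28t)*u(t)} = 11/(s+28), ROC: Re(s) > -28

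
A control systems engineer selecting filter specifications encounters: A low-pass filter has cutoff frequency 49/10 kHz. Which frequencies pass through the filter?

A low-pass filter passes all frequencies below the cutoff frequency 49/10 kHz and attenuates higher frequencies.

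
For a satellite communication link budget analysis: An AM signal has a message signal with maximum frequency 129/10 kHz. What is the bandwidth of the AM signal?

In AM (double-sideband), the bandwidth is twice the message frequency.
BW = 2 * f_m = 2 * 129/10 kHz = 129/5 kHz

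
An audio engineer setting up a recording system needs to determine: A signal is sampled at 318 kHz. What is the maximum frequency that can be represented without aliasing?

The maximum frequency that can be represented without aliasing
is the Nyquist frequency: f_max = f_s / 2 = 318 kHz / 2 = 159 kHz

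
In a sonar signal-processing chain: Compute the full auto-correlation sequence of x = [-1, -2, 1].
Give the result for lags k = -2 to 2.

r_xx[k] = sum_m x[m]*x[m+k], indexed from 0, for k = -2 to 2:
  r_xx[-2] = x[2]*x[0] = -1
  r_xx[-1] = x[1]*x[0] + x[2]*x[1] = 0
  r_xx[0] = x[0]*x[0] + x[1]*x[1] + x[2]*x[2] = 6
  r_xx[1] = x[0]*x[1] + x[1]*x[2] = 0
  r_xx[2] = x[0]*x[2] = -1
r_xx = [-1, 0, 6, 0, -1]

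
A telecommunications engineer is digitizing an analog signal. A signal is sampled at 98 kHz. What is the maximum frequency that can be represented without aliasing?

The maximum frequency that can be represented without aliasing
is the Nyquist frequency: f_max = f_s / 2 = 98 kHz / 2 = 49 kHz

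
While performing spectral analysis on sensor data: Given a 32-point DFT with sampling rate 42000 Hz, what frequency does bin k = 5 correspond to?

The frequency of DFT bin k is: f_k = k * f_s / N
f_5 = 5 * 42000 / 32 = 13125/2 Hz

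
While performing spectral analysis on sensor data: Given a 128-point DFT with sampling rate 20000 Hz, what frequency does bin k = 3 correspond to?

The frequency of DFT bin k is: f_k = k * f_s / N
f_3 = 3 * 20000 / 128 = 1875/4 Hz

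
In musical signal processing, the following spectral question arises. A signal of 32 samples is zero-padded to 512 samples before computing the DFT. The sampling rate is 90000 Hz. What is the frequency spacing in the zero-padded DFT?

Original DFT: N = 32, resolution = f_s/N = 90000/32 = 5625/2 Hz
Zero-padded DFT: N = 512, resolution = f_s/N = 90000/512 = 5625/32 Hz
Zero-padding interpolates the spectrum (finer frequency grid)
but does NOT improve the true spectral resolution (ability to resolve close frequencies).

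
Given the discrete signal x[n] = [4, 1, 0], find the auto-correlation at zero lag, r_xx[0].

The auto-correlation at zero lag r_xx[0] equals the signal energy.
r_xx[0] = sum of x[n]^2 = 4^2 + 1^2 + 0^2
= 16 + 1 + 0 = 17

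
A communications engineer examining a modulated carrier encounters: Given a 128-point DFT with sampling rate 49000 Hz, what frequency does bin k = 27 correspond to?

The frequency of DFT bin k is: f_k = k * f_s / N
f_27 = 27 * 49000 / 128 = 165375/16 Hz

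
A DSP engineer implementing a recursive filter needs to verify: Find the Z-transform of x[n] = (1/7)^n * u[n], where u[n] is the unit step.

The Z-transform of a^n * u[n] is z/(z-a) for |z| > |a|.
Here a = 1/7, so X(z) = z/(z - (1/7)) = 7z/(7z - 1)
ROC: |z| > 1/7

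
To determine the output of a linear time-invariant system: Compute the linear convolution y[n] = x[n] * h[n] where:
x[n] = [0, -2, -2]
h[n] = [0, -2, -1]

y[n] = sum_k x[k]*h[n-k]. Output length = len(x) + len(h) - 1 = 3 + 3 - 1 = 5.
y[0] = 0*0 = 0
y[1] = -2*0 + 0*-2 = 0
y[2] = -2*0 + -2*-2 + 0*-1 = 4
y[3] = -2*-2 + -2*-1 = 6
y[4] = -2*-1 = 2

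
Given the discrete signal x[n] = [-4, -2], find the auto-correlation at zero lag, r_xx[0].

The auto-correlation at zero lag r_xx[0] equals the signal energy.
r_xx[0] = sum of x[n]^2 = (-4)^2 + (-2)^2
= 16 + 4 = 20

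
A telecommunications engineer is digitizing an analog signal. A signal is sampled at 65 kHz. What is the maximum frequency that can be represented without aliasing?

The maximum frequency that can be represented without aliasing
is the Nyquist frequency: f_max = f_s / 2 = 65 kHz / 2 = 65/2 kHz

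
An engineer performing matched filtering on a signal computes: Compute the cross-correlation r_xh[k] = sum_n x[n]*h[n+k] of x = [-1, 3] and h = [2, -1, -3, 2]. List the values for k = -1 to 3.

Both sequences indexed from 0 and zero outside their support.
Lags with overlap: k = -1 to 3.
  r_xh[-1] = x[1]*h[0] = 6
  r_xh[0] = x[0]*h[0] + x[1]*h[1] = -5
  r_xh[1] = x[0]*h[1] + x[1]*h[2] = -8
  r_xh[2] = x[0]*h[2] + x[1]*h[3] = 9
  r_xh[3] = x[0]*h[3] = -2
r_xh = [6, -5, -8, 9, -2] (for k = -1, ..., 3)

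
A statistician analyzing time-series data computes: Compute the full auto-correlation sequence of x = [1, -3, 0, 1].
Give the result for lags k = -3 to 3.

r_xx[k] = sum_m x[m]*x[m+k], indexed from 0, for k = -3 to 3:
  r_xx[-3] = x[3]*x[0] = 1
  r_xx[-2] = x[2]*x[0] + x[3]*x[1] = -3
  r_xx[-1] = x[1]*x[0] + x[2]*x[1] + x[3]*x[2] = -3
  r_xx[0] = x[0]*x[0] + x[1]*x[1] + x[2]*x[2] + x[3]*x[3] = 11
  r_xx[1] = x[0]*x[1] + x[1]*x[2] + x[2]*x[3] = -3
  r_xx[2] = x[0]*x[2] + x[1]*x[3] = -3
  r_xx[3] = x[0]*x[3] = 1
r_xx = [1, -3, -3, 11, -3, -3, 1]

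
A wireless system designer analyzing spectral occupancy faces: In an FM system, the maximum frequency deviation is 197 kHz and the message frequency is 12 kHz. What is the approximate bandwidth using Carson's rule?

Carson's rule: BW = 2*(delta_f + f_m)
= 2*(197 + 12) kHz = 418 kHz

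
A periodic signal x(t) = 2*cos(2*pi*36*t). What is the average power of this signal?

Average power of A*cos(wt) is A^2/2.
P = 2^2 / 2 = 4/2 = 2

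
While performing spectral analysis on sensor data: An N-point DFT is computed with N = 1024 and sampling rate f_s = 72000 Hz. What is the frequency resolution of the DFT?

DFT frequency resolution = f_s / N
= 72000 / 1024 = 1125/16 Hz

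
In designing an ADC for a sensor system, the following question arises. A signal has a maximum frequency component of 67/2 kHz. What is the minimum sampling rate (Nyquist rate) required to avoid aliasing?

By the Nyquist-Shannon sampling theorem,
the minimum sampling rate (Nyquist rate) must be at least 2 * f_max.
Nyquist rate = 2 * 67/2 kHz = 67 kHz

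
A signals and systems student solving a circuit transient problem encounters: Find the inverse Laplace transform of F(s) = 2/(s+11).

Standard pair: k/(s+a) <-> k*e^(-at)*u(t)
With k=2, a=11: f(t) = 2*e^(-11t)*u(t)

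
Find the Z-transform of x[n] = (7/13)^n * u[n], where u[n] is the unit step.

The Z-transform of a^n * u[n] is z/(z-a) for |z| > |a|.
Here a = 7/13, so X(z) = z/(z - (7/13)) = 13z/(13z - 7)
ROC: |z| > 7/13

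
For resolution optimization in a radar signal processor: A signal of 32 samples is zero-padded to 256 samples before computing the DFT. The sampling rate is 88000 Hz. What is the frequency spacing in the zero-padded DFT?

Original DFT: N = 32, resolution = f_s/N = 88000/32 = 2750 Hz
Zero-padded DFT: N = 256, resolution = f_s/N = 88000/256 = 1375/4 Hz
Zero-padding interpolates the spectrum (finer frequency grid)
but does NOT improve the true spectral resolution (ability to resolve close frequencies).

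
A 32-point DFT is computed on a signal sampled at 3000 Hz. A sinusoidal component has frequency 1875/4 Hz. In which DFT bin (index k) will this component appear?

DFT frequency resolution = f_s/N = 3000/32 = 375/4 Hz
Bin index k = f_signal / resolution = 1875/4 / 375/4 = 5
The signal frequency 1875/4 Hz falls in DFT bin k = 5.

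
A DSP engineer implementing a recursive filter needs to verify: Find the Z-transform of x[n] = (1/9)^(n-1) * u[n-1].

Time-shifting property: if X(z) = Z{x[n]}, then Z{x[n-d]} = z^(-d) * X(z)
X(z) = z/(z - 1/9) for x[n] = (1/9)^n * u[n]
Z{x[n-1]} = z^(-1) * z/(z - 1/9) = 1/(z - 1/9)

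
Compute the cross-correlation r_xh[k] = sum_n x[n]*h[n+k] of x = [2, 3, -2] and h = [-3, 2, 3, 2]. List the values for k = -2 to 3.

Both sequences indexed from 0 and zero outside their support.
Lags with overlap: k = -2 to 3.
  r_xh[-2] = x[2]*h[0] = 6
  r_xh[-1] = x[1]*h[0] + x[2]*h[1] = -13
  r_xh[0] = x[0]*h[0] + x[1]*h[1] + x[2]*h[2] = -6
  r_xh[1] = x[0]*h[1] + x[1]*h[2] + x[2]*h[3] = 9
  r_xh[2] = x[0]*h[2] + x[1]*h[3] = 12
  r_xh[3] = x[0]*h[3] = 4
r_xh = [6, -13, -6, 9, 12, 4] (for k = -2, ..., 3)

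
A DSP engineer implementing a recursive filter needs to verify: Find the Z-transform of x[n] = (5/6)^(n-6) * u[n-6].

Time-shifting property: if X(z) = Z{x[n]}, then Z{x[n-d]} = z^(-d) * X(z)
X(z) = z/(z - 5/6) for x[n] = (5/6)^n * u[n]
Z{x[n-6]} = z^(-6) * z/(z - 5/6) = z^(-5)/(z - 5/6)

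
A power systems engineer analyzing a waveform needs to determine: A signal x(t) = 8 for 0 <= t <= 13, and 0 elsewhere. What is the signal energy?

Energy = integral of |x(t)|^2 dt over the signal duration
= 8^2 * 13 = 64 * 13 = 832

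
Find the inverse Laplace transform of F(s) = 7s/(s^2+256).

Standard pair: s/(s^2+w^2) <-> cos(wt)*u(t)
With k=7, w=16: f(t) = 7*cos(16t)*u(t)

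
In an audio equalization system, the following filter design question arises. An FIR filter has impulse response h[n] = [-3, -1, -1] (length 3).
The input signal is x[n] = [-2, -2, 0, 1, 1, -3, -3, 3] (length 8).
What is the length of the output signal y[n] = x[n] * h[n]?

For linear convolution, the output length is:
len(y) = len(x) + len(h) - 1 = 8 + 3 - 1 = 10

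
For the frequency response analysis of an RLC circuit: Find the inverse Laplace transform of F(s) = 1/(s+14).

Standard pair: k/(s+a) <-> k*e^(-at)*u(t)
With k=1, a=14: f(t) = e^(-14t)*u(t)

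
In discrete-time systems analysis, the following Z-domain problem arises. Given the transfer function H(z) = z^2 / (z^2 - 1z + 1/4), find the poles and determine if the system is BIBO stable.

Poles are roots of the denominator: z^2 - 1z + 1/4 = 0.
Quadratic formula: z = [-(-1) +/- sqrt((-1)^2 - 4*(1/4))] / 2
Discriminant = 1 - 1 = 0; sqrt = 0.
z = (1 +/- 0) / 2 = 1/2 (repeated root).
|p1| = 1/2, |p2| = 1/2.
For BIBO stability, all poles must lie inside the unit circle (|p| < 1).
System is STABLE since both |p| < 1.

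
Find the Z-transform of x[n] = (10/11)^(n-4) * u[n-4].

Time-shifting property: if X(z) = Z{x[n]}, then Z{x[n-d]} = z^(-d) * X(z)
X(z) = z/(z - 10/11) for x[n] = (10/11)^n * u[n]
Z{x[n-4]} = z^(-4) * z/(z - 10/11) = z^(-3)/(z - 10/11)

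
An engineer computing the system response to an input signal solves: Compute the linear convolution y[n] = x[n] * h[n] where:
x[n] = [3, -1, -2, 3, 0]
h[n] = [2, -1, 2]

y[n] = sum_k x[k]*h[n-k]. Output length = len(x) + len(h) - 1 = 5 + 3 - 1 = 7.
y[0] = 3*2 = 6
y[1] = -1*2 + 3*-1 = -5
y[2] = -2*2 + -1*-1 + 3*2 = 3
y[3] = 3*2 + -2*-1 + -1*2 = 6
y[4] = 0*2 + 3*-1 + -2*2 = -7
y[5] = 0*-1 + 3*2 = 6
y[6] = 0*2 = 0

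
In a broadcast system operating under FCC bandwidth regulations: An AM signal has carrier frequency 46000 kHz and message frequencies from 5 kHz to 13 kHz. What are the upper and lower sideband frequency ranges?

Upper sideband (USB) = fc + [fm_low, fm_high] = 46000 + [5, 13] = [46005, 46013] kHz
Lower sideband (LSB) = fc - [fm_high, fm_low] = 46000 - [13, 5] = [45987, 45995] kHz
Total occupied spectrum: 45987 kHz to 46013 kHz (plus carrier at 46000 kHz)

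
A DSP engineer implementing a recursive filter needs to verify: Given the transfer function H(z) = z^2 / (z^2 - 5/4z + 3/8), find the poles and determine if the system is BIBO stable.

Poles are roots of the denominator: z^2 - 5/4z + 3/8 = 0.
Quadratic formula: z = [-(-5/4) +/- sqrt((-5/4)^2 - 4*(3/8))] / 2
Discriminant = 25/16 - 3/2 = 1/16; sqrt = 1/4.
z = (5/4 +/- 1/4) / 2 => z = 3/4 or z = 1/2.
|p1| = 3/4, |p2| = 1/2.
For BIBO stability, all poles must lie inside the unit circle (|p| < 1).
System is STABLE since both |p| < 1.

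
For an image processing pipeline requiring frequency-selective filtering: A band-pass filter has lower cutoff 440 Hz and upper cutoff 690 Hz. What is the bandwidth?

Bandwidth = f_high - f_low
= 690 Hz - 440 Hz = 250 Hz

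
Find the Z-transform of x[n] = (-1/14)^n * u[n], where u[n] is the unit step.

The Z-transform of a^n * u[n] is z/(z-a) for |z| > |a|.
Here a = -1/14, so X(z) = z/(z - (-1/14)) = 14z/(14z + 1)
ROC: |z| > 1/14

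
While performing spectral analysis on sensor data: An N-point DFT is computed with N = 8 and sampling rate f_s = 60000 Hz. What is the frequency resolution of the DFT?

DFT frequency resolution = f_s / N
= 60000 / 8 = 7500 Hz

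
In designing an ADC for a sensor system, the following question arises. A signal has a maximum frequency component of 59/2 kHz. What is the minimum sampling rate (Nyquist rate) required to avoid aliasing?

By the Nyquist-Shannon sampling theorem,
the minimum sampling rate (Nyquist rate) must be at least 2 * f_max.
Nyquist rate = 2 * 59/2 kHz = 59 kHz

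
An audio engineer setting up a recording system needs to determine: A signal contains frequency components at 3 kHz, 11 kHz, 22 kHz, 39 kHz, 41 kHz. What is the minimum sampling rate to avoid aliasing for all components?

The highest frequency component is f_max = 41 kHz.
Nyquist rate = 2 * f_max = 2 * 41 kHz = 82 kHz.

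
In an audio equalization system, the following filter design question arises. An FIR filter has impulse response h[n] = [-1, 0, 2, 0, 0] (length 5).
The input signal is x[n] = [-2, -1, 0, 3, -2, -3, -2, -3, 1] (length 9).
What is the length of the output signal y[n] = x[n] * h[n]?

For linear convolution, the output length is:
len(y) = len(x) + len(h) - 1 = 9 + 5 - 1 = 13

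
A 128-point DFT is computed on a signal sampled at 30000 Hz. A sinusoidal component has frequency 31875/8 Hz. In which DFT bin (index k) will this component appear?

DFT frequency resolution = f_s/N = 30000/128 = 1875/8 Hz
Bin index k = f_signal / resolution = 31875/8 / 1875/8 = 17
The signal frequency 31875/8 Hz falls in DFT bin k = 17.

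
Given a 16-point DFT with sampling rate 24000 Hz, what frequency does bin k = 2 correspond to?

The frequency of DFT bin k is: f_k = k * f_s / N
f_2 = 2 * 24000 / 16 = 3000 Hz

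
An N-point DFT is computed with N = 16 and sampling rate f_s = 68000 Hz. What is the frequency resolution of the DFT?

DFT frequency resolution = f_s / N
= 68000 / 16 = 4250 Hz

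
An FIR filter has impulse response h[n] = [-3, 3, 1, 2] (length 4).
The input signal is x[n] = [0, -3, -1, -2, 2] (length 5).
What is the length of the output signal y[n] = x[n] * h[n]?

For linear convolution, the output length is:
len(y) = len(x) + len(h) - 1 = 5 + 4 - 1 = 8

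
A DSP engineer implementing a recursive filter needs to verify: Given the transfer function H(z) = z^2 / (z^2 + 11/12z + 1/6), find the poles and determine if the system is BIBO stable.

Poles are roots of the denominator: z^2 + 11/12z + 1/6 = 0.
Quadratic formula: z = [-(11/12) +/- sqrt((11/12)^2 - 4*(1/6))] / 2
Discriminant = 121/144 - 2/3 = 25/144; sqrt = 5/12.
z = (-11/12 +/- 5/12) / 2 => z = -1/4 or z = -2/3.
|p1| = 2/3, |p2| = 1/4.
For BIBO stability, all poles must lie inside the unit circle (|p| < 1).
System is STABLE since both |p| < 1.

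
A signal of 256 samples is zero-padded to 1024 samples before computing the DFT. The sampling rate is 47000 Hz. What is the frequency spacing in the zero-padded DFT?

Original DFT: N = 256, resolution = f_s/N = 47000/256 = 5875/32 Hz
Zero-padded DFT: N = 1024, resolution = f_s/N = 47000/1024 = 5875/128 Hz
Zero-padding interpolates the spectrum (finer frequency grid)
but does NOT improve the true spectral resolution (ability to resolve close frequencies).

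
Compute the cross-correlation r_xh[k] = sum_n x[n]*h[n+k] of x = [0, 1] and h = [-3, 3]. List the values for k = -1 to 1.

Both sequences indexed from 0 and zero outside their support.
Lags with overlap: k = -1 to 1.
  r_xh[-1] = x[1]*h[0] = -3
  r_xh[0] = x[0]*h[0] + x[1]*h[1] = 3
  r_xh[1] = x[0]*h[1] = 0
r_xh = [-3, 3, 0] (for k = -1, ..., 1)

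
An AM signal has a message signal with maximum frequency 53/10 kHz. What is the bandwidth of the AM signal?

In AM (double-sideband), the bandwidth is twice the message frequency.
BW = 2 * f_m = 2 * 53/10 kHz = 53/5 kHz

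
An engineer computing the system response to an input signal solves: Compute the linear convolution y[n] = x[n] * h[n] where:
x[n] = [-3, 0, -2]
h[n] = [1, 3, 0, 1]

y[n] = sum_k x[k]*h[n-k]. Output length = len(x) + len(h) - 1 = 3 + 4 - 1 = 6.
y[0] = -3*1 = -3
y[1] = 0*1 + -3*3 = -9
y[2] = -2*1 + 0*3 + -3*0 = -2
y[3] = -2*3 + 0*0 + -3*1 = -9
y[4] = -2*0 + 0*1 = 0
y[5] = -2*1 = -2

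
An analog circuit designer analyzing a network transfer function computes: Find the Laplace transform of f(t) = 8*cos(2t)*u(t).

Standard pair: cos(wt)*u(t) <-> s/(s^2+w^2)
With w = 2: L{8*cos(2t)*u(t)} = 8s/(s^2+4)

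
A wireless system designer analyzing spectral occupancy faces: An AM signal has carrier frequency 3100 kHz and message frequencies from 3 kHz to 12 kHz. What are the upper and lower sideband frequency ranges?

Upper sideband (USB) = fc + [fm_low, fm_high] = 3100 + [3, 12] = [3103, 3112] kHz
Lower sideband (LSB) = fc - [fm_high, fm_low] = 3100 - [12, 3] = [3088, 3097] kHz
Total occupied spectrum: 3088 kHz to 3112 kHz (plus carrier at 3100 kHz)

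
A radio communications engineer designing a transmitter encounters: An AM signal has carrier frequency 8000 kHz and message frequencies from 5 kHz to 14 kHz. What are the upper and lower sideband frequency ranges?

Upper sideband (USB) = fc + [fm_low, fm_high] = 8000 + [5, 14] = [8005, 8014] kHz
Lower sideband (LSB) = fc - [fm_high, fm_low] = 8000 - [14, 5] = [7986, 7995] kHz
Total occupied spectrum: 7986 kHz to 8014 kHz (plus carrier at 8000 kHz)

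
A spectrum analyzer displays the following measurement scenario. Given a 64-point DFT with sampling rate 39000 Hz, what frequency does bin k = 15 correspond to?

The frequency of DFT bin k is: f_k = k * f_s / N
f_15 = 15 * 39000 / 64 = 73125/8 Hz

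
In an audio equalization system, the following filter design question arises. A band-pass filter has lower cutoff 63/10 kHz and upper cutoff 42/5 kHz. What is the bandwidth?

Bandwidth = f_high - f_low
= 42/5 kHz - 63/10 kHz = 21/10 kHz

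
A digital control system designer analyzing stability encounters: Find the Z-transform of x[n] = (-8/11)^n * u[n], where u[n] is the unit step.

The Z-transform of a^n * u[n] is z/(z-a) for |z| > |a|.
Here a = -8/11, so X(z) = z/(z - (-8/11)) = 11z/(11z + 8)
ROC: |z| > 8/11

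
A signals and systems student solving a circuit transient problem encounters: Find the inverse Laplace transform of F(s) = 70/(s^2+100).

Standard pair: w/(s^2+w^2) <-> sin(wt)*u(t)
Recognize w^2 = 100, so w = 10; numerator 70 = 7*10.
f(t) = 7*sin(10t)*u(t)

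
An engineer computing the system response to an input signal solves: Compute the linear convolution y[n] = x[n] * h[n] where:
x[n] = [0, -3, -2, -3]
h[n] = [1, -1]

y[n] = sum_k x[k]*h[n-k]. Output length = len(x) + len(h) - 1 = 4 + 2 - 1 = 5.
y[0] = 0*1 = 0
y[1] = -3*1 + 0*-1 = -3
y[2] = -2*1 + -3*-1 = 1
y[3] = -3*1 + -2*-1 = -1
y[4] = -3*-1 = 3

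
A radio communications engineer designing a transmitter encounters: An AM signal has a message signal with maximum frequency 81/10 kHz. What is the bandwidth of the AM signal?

In AM (double-sideband), the bandwidth is twice the message frequency.
BW = 2 * f_m = 2 * 81/10 kHz = 81/5 kHz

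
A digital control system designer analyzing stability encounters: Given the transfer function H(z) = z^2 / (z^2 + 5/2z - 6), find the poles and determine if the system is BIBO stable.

Poles are roots of the denominator: z^2 + 5/2z - 6 = 0.
Quadratic formula: z = [-(5/2) +/- sqrt((5/2)^2 - 4*(-6))] / 2
Discriminant = 25/4 + 24 = 121/4; sqrt = 11/2.
z = (-5/2 +/- 11/2) / 2 => z = 3/2 or z = -4.
|p1| = 4, |p2| = 3/2.
For BIBO stability, all poles must lie inside the unit circle (|p| < 1).
System is UNSTABLE since at least one |p| >= 1.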